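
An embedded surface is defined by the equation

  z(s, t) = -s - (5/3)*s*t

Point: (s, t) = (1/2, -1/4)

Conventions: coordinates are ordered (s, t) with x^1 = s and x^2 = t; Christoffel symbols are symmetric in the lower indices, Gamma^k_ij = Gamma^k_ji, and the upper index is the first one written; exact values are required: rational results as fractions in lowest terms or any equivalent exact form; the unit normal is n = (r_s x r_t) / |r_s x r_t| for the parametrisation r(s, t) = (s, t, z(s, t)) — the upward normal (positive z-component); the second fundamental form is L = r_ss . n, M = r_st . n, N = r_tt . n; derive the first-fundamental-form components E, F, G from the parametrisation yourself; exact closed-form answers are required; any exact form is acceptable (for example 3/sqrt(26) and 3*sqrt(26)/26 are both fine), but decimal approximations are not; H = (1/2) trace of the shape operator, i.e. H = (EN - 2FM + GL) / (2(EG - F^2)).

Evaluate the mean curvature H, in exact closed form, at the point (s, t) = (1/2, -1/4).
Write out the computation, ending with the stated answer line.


z_s = -7/12, z_t = -5/6, z_ss = 0, z_st = -5/3, z_tt = 0
E = 193/144, F = 35/72, G = 61/36; answer radicand W^2 = 293/144
unnormalised second-form numerators: l = 0, m = -5/3, n = 0; L = l/sqrt(293/144), and similarly M = m/sqrt(W^2), N = n/sqrt(W^2)
H = (E*n - 2*F*m + G*l) / (2*(EG - F^2)*sqrt(W^2)); E*n - 2*F*m + G*l = 175/108, EG - F^2 = 293/144, so H = (350/879)/sqrt(293/144)

Answer: H = 1400*sqrt(293)/85849


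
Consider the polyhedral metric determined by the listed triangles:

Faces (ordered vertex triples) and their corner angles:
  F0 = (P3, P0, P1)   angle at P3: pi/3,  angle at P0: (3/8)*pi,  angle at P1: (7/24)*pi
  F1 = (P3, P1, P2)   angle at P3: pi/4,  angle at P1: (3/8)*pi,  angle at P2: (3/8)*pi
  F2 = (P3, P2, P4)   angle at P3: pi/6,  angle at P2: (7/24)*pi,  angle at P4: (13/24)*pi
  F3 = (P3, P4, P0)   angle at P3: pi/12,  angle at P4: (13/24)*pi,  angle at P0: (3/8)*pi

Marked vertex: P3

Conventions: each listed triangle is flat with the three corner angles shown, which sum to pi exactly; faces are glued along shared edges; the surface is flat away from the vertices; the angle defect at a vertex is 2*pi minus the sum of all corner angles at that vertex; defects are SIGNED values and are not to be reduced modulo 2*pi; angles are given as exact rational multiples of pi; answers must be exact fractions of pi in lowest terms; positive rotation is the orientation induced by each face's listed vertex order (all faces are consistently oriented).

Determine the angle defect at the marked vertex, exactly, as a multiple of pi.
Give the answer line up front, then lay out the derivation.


Answer: defect(P3) = (7/6)*pi

Sum of corner angles at P3: (5/6)*pi
defect = 2*pi - (5/6)*pi


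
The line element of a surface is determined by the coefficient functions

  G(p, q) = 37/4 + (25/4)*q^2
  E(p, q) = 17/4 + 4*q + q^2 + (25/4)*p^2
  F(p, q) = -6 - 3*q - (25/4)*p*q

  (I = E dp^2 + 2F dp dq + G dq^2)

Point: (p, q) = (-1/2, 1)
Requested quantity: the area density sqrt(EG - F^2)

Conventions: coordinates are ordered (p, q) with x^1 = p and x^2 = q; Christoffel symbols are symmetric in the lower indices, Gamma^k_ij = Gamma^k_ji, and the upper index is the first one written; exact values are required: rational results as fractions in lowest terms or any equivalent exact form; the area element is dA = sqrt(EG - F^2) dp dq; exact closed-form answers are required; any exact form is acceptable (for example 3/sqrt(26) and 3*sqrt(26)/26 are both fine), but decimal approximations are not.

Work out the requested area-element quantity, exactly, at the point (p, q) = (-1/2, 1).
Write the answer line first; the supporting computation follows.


Answer: sqrt(EG - F^2) = sqrt(8517)/8

E = 173/16, F = -47/8, G = 31/2; EG - F^2 = 8517/64


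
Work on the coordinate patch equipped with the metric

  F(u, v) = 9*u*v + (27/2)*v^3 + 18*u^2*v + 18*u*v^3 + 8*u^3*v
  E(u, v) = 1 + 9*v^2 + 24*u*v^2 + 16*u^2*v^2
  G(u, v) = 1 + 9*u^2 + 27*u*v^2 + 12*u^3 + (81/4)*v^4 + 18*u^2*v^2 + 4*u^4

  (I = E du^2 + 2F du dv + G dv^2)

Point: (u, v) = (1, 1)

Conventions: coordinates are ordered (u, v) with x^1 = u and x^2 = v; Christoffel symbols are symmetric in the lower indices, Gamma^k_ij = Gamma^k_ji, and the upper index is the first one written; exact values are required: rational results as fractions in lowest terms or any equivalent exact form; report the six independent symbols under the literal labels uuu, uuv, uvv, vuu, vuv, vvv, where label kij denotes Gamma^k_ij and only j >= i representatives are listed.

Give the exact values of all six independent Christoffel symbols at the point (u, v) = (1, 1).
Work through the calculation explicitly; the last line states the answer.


E = 50, F = 133/2, G = 365/4 at the point
E_u = 56, E_v = 98, F_u = 87, F_v = 259/2, G_u = 133, G_v = 171
EG - F^2 = 561/4;  g^inv = (4/561) * [[365/4, -133/2], [-133/2, 50]]
first-kind symbols [ij,l] = (1/2)(d_i g_jl + d_j g_il - d_l g_ij): [uu,u] = E_u/2 = 28, [uu,v] = F_u - E_v/2 = 38, [uv,u] = E_v/2 = 49, [uv,v] = G_u/2 = 133/2, [vv,u] = F_v - G_u/2 = 63, [vv,v] = G_v/2 = 171/2
Gamma^u_ij = (G*[ij,u] - F*[ij,v])/(EG - F^2), Gamma^v_ij = (E*[ij,v] - F*[ij,u])/(EG - F^2)

Answer: Gamma_uuu = 112/561, Gamma_uuv = 196/561, Gamma_uvv = 84/187, Gamma_vuu = 152/561, Gamma_vuv = 266/561, Gamma_vvv = 114/187


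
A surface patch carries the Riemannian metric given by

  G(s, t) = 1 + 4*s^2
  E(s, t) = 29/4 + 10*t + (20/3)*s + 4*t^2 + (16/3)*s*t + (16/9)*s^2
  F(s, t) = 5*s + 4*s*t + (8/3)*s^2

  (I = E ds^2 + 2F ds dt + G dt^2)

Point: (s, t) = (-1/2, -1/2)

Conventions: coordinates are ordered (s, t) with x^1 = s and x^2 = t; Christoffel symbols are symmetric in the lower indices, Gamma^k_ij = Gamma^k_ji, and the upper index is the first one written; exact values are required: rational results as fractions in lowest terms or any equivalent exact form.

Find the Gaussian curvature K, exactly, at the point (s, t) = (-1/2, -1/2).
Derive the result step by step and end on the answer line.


E = 61/36, F = -5/6, G = 2, EG - F^2 = 97/36 at the point
E_s = 20/9, E_t = 10/3, F_s = 1/3, F_t = -2, G_s = -4, G_t = 0
E_tt = 8, F_st = 4, G_ss = 8
The intrinsic route: Brioschi's K = (det M1 - det M2)/(EG - F^2)^2.
M1 = [[-E_tt/2 + F_st - G_ss/2, E_s/2, F_s - E_t/2], [F_t - G_s/2, E, F], [G_t/2, F, G]] = [[-4, 10/9, -4/3], [0, 61/36, -5/6], [0, -5/6, 2]]; det M1 = -97/9
M2 = [[0, E_t/2, G_s/2], [E_t/2, E, F], [G_s/2, F, G]] = [[0, 5/3, -2], [5/3, 61/36, -5/6], [-2, -5/6, 2]]; det M2 = -61/9
det M1 - det M2 = -4; K = -4 / (97/36)^2 = -5184/9409

Answer: K = -5184/9409


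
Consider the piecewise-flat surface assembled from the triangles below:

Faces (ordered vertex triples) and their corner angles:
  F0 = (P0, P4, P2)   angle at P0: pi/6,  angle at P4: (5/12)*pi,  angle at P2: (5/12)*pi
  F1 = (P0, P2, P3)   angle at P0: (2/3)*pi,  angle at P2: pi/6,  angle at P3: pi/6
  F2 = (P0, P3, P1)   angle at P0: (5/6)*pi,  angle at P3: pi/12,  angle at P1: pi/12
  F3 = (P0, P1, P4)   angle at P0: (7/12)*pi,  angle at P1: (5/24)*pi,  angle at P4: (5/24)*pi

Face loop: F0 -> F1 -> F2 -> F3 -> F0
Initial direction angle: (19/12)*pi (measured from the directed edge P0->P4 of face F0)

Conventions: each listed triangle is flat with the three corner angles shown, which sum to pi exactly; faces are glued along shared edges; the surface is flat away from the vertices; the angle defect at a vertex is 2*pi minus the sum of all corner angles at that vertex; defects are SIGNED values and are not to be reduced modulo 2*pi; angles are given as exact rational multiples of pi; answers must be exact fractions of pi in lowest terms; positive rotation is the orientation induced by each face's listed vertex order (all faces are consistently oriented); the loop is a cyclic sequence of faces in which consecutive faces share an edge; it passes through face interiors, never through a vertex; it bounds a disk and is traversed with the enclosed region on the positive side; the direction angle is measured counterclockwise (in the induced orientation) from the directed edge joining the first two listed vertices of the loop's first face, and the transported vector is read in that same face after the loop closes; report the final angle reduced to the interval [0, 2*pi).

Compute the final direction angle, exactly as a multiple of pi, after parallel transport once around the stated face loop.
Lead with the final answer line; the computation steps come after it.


Answer: final direction angle = (4/3)*pi

enclosed vertex P0: corner angles sum to (9/4)*pi, defect = 2*pi - (9/4)*pi = -pi/4
summing the enclosed defects onto the initial angle, mod 2*pi in the induced orientation:
final angle = (19/12)*pi - pi/4 = (4/3)*pi (mod 2*pi)


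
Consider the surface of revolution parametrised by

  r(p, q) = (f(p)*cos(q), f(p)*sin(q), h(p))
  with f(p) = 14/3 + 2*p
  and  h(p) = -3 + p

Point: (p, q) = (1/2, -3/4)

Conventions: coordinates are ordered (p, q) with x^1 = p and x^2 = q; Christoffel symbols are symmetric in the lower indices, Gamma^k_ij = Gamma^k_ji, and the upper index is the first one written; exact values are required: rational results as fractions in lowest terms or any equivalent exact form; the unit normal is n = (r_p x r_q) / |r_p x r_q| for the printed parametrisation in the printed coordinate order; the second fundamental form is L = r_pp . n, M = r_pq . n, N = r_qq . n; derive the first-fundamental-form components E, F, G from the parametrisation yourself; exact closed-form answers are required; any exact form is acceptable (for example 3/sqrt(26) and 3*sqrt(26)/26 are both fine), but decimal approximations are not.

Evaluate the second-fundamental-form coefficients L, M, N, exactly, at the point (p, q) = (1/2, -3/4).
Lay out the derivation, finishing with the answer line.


f = 17/3, f' = 2, f'' = 0, h' = 1, h'' = 0
E = 5, F = 0, G = 289/9; answer radicand W^2 = 5
unnormalised second-form numerators: l = 0, m = 0, n = 17/3; L = l/sqrt(5), and similarly M = m/sqrt(W^2), N = n/sqrt(W^2)

Answer: L = 0, M = 0, N = 17*sqrt(5)/15


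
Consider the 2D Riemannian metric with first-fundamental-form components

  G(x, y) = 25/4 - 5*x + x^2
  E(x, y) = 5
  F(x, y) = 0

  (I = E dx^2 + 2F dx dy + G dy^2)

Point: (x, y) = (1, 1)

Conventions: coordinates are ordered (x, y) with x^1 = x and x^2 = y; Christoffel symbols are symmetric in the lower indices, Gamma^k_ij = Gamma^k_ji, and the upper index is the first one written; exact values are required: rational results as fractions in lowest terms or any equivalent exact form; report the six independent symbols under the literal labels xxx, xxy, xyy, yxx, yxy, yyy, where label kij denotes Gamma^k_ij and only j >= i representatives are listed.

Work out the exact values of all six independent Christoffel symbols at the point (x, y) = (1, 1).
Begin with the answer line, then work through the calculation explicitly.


Answer: Gamma_xxx = 0, Gamma_xxy = 0, Gamma_xyy = 3/10, Gamma_yxx = 0, Gamma_yxy = -2/3, Gamma_yyy = 0

E = 5, F = 0, G = 9/4 at the point
E_x = 0, E_y = 0, F_x = 0, F_y = 0, G_x = -3, G_y = 0
EG - F^2 = 45/4;  g^inv = (4/45) * [[9/4, 0], [0, 5]]
first-kind symbols [ij,l] = (1/2)(d_i g_jl + d_j g_il - d_l g_ij): [xx,x] = E_x/2 = 0, [xx,y] = F_x - E_y/2 = 0, [xy,x] = E_y/2 = 0, [xy,y] = G_x/2 = -3/2, [yy,x] = F_y - G_x/2 = 3/2, [yy,y] = G_y/2 = 0
Gamma^x_ij = (G*[ij,x] - F*[ij,y])/(EG - F^2), Gamma^y_ij = (E*[ij,y] - F*[ij,x])/(EG - F^2)


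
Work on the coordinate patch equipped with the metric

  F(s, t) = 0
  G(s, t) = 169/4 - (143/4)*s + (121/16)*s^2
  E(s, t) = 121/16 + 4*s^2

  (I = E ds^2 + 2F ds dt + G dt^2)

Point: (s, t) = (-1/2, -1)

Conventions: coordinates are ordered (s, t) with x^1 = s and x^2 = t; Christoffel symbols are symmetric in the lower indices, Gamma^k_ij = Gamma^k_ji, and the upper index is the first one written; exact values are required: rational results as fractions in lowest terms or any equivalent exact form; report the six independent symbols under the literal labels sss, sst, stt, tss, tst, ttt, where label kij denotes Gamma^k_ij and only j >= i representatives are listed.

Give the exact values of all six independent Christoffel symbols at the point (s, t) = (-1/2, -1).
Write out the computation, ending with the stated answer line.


E = 137/16, F = 0, G = 3969/64 at the point
E_s = -4, E_t = 0, F_s = 0, F_t = 0, G_s = -693/16, G_t = 0
EG - F^2 = 543753/1024;  g^inv = (1024/543753) * [[3969/64, 0], [0, 137/16]]
first-kind symbols [ij,l] = (1/2)(d_i g_jl + d_j g_il - d_l g_ij): [ss,s] = E_s/2 = -2, [ss,t] = F_s - E_t/2 = 0, [st,s] = E_t/2 = 0, [st,t] = G_s/2 = -693/32, [tt,s] = F_t - G_s/2 = 693/32, [tt,t] = G_t/2 = 0
Gamma^s_ij = (G*[ij,s] - F*[ij,t])/(EG - F^2), Gamma^t_ij = (E*[ij,t] - F*[ij,s])/(EG - F^2)

Answer: Gamma_sss = -32/137, Gamma_sst = 0, Gamma_stt = 693/274, Gamma_tss = 0, Gamma_tst = -22/63, Gamma_ttt = 0


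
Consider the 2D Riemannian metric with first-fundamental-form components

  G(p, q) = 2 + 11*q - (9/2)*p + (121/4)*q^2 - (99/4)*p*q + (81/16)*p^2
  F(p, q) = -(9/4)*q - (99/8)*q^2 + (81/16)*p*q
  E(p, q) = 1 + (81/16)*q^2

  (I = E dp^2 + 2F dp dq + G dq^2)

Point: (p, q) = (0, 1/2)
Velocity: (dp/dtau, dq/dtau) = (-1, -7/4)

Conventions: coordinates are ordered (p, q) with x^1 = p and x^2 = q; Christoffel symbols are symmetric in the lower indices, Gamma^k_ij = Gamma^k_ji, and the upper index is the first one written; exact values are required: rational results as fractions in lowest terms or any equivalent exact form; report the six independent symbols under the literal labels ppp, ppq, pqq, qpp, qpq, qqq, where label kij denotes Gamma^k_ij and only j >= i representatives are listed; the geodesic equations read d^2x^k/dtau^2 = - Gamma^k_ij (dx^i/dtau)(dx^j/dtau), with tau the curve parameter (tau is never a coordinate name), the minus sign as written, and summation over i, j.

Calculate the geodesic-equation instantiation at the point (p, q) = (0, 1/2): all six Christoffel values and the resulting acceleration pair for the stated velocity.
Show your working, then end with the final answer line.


E = 145/64, F = -135/32, G = 241/16 at the point
E_p = 0, E_q = 81/16, F_p = 81/32, F_q = -117/8, G_p = -135/8, G_q = 165/4
EG - F^2 = 1045/64;  g^inv = (64/1045) * [[241/16, 135/32], [135/32, 145/64]]
first-kind symbols [ij,l] = (1/2)(d_i g_jl + d_j g_il - d_l g_ij): [pp,p] = E_p/2 = 0, [pp,q] = F_p - E_q/2 = 0, [pq,p] = E_q/2 = 81/32, [pq,q] = G_p/2 = -135/16, [qq,p] = F_q - G_p/2 = -99/16, [qq,q] = G_q/2 = 165/8
Gamma^p_ij = (G*[ij,p] - F*[ij,q])/(EG - F^2), Gamma^q_ij = (E*[ij,q] - F*[ij,p])/(EG - F^2)
Gamma_ppp = 0, Gamma_ppq = 162/1045, Gamma_pqq = -36/95, Gamma_qpp = 0, Gamma_qpq = -108/209, Gamma_qqq = 24/19
d^2p/dtau^2 = -(Gamma_ppp*(-1)^2 + 2*Gamma_ppq*(-1)*(-7/4) + Gamma_pqq*(-7/4)^2) = 2583/4180
d^2q/dtau^2 = -(Gamma_qpp*(-1)^2 + 2*Gamma_qpq*(-1)*(-7/4) + Gamma_qqq*(-7/4)^2) = -861/418

Answer: Gamma_ppp = 0, Gamma_ppq = 162/1045, Gamma_pqq = -36/95, Gamma_qpp = 0, Gamma_qpq = -108/209, Gamma_qqq = 24/19; accelerations (d^2p/dtau^2, d^2q/dtau^2) = (2583/4180, -861/418)


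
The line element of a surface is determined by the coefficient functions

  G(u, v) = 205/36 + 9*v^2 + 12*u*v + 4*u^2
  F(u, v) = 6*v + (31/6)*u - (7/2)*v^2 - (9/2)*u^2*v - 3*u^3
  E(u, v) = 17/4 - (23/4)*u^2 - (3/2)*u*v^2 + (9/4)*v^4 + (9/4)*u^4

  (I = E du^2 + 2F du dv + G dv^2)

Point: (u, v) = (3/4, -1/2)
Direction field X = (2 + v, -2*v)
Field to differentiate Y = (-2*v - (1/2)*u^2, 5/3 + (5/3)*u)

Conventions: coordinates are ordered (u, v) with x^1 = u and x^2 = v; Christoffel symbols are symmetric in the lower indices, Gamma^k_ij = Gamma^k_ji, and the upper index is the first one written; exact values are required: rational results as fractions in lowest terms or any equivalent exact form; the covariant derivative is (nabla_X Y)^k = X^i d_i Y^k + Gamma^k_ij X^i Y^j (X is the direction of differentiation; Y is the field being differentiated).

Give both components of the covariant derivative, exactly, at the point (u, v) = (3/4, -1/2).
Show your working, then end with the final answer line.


E = 1625/1024, F = 0, G = 205/36 at the point
E_u = -333/64, E_v = 0, F_u = 167/48, F_v = 223/32, G_u = 0, G_v = 0
EG - F^2 = 333125/36864;  g^inv = (36864/333125) * [[205/36, 0], [0, 1625/1024]]
first-kind symbols [ij,l] = (1/2)(d_i g_jl + d_j g_il - d_l g_ij): [uu,u] = E_u/2 = -333/128, [uu,v] = F_u - E_v/2 = 167/48, [uv,u] = E_v/2 = 0, [uv,v] = G_u/2 = 0, [vv,u] = F_v - G_u/2 = 223/32, [vv,v] = G_v/2 = 0
Gamma^u_ij = (G*[ij,u] - F*[ij,v])/(EG - F^2), Gamma^v_ij = (E*[ij,v] - F*[ij,u])/(EG - F^2)
Gamma_uuu = -2664/1625, Gamma_uuv = 0, Gamma_uvv = 7136/1625, Gamma_vuu = 501/820, Gamma_vuv = 0, Gamma_vvv = 0
X = (3/2, 1), Y = (23/32, 35/12) at the point

Answer: (nabla_X Y)^u = 154357/19500, (nabla_X Y)^v = 165769/52480


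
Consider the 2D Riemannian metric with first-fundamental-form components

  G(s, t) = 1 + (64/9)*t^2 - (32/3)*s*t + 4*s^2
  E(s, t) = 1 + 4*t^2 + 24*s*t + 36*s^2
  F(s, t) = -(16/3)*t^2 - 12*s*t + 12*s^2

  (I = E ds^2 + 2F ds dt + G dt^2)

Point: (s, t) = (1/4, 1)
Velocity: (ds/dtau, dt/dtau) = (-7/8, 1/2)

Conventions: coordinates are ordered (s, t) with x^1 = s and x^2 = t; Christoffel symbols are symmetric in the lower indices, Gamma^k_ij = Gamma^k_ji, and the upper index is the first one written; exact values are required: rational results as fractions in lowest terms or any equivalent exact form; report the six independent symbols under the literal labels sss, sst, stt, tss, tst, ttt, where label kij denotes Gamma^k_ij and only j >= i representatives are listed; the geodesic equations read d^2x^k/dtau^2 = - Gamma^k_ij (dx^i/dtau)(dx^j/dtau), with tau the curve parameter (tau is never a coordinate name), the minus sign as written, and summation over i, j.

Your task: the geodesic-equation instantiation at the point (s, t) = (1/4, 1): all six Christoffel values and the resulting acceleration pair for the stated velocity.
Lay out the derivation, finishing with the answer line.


E = 53/4, F = -91/12, G = 205/36 at the point
E_s = 42, E_t = 14, F_s = -6, F_t = -41/3, G_s = -26/3, G_t = 104/9
EG - F^2 = 323/18;  g^inv = (18/323) * [[205/36, 91/12], [91/12, 53/4]]
first-kind symbols [ij,l] = (1/2)(d_i g_jl + d_j g_il - d_l g_ij): [ss,s] = E_s/2 = 21, [ss,t] = F_s - E_t/2 = -13, [st,s] = E_t/2 = 7, [st,t] = G_s/2 = -13/3, [tt,s] = F_t - G_s/2 = -28/3, [tt,t] = G_t/2 = 52/9
Gamma^s_ij = (G*[ij,s] - F*[ij,t])/(EG - F^2), Gamma^t_ij = (E*[ij,t] - F*[ij,s])/(EG - F^2)
Gamma_sss = 378/323, Gamma_sst = 126/323, Gamma_stt = -168/323, Gamma_tss = -234/323, Gamma_tst = -78/323, Gamma_ttt = 104/323
d^2s/dtau^2 = -(Gamma_sss*(-7/8)^2 + 2*Gamma_sst*(-7/8)*(1/2) + Gamma_stt*(1/2)^2) = -231/544
d^2t/dtau^2 = -(Gamma_tss*(-7/8)^2 + 2*Gamma_tst*(-7/8)*(1/2) + Gamma_ttt*(1/2)^2) = 143/544

Answer: Gamma_sss = 378/323, Gamma_sst = 126/323, Gamma_stt = -168/323, Gamma_tss = -234/323, Gamma_tst = -78/323, Gamma_ttt = 104/323; accelerations (d^2s/dtau^2, d^2t/dtau^2) = (-231/544, 143/544)


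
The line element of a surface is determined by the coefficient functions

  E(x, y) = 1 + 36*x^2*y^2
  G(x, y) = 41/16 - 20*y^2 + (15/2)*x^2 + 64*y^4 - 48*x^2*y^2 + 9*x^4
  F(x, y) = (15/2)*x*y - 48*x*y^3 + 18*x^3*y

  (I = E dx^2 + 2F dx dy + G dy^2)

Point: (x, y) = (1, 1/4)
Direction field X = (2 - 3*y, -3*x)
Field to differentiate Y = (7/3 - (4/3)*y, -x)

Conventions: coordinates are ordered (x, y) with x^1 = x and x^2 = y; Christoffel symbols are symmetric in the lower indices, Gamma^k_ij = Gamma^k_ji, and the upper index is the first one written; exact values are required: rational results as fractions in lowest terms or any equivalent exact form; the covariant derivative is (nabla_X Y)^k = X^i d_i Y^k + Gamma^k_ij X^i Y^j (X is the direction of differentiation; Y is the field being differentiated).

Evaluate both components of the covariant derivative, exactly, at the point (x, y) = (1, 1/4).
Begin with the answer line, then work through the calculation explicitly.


Answer: (nabla_X Y)^x = -134/277, (nabla_X Y)^y = -13805/1108

E = 13/4, F = 45/8, G = 241/16 at the point
E_x = 9/2, E_y = 18, F_x = 117/8, F_y = 33/2, G_x = 45, G_y = -30
EG - F^2 = 277/16;  g^inv = (16/277) * [[241/16, -45/8], [-45/8, 13/4]]
first-kind symbols [ij,l] = (1/2)(d_i g_jl + d_j g_il - d_l g_ij): [xx,x] = E_x/2 = 9/4, [xx,y] = F_x - E_y/2 = 45/8, [xy,x] = E_y/2 = 9, [xy,y] = G_x/2 = 45/2, [yy,x] = F_y - G_x/2 = -6, [yy,y] = G_y/2 = -15
Gamma^x_ij = (G*[ij,x] - F*[ij,y])/(EG - F^2), Gamma^y_ij = (E*[ij,y] - F*[ij,x])/(EG - F^2)
Gamma_xxx = 36/277, Gamma_xxy = 144/277, Gamma_xyy = -96/277, Gamma_yxx = 90/277, Gamma_yxy = 360/277, Gamma_yyy = -240/277
X = (5/4, -3), Y = (2, -1) at the point


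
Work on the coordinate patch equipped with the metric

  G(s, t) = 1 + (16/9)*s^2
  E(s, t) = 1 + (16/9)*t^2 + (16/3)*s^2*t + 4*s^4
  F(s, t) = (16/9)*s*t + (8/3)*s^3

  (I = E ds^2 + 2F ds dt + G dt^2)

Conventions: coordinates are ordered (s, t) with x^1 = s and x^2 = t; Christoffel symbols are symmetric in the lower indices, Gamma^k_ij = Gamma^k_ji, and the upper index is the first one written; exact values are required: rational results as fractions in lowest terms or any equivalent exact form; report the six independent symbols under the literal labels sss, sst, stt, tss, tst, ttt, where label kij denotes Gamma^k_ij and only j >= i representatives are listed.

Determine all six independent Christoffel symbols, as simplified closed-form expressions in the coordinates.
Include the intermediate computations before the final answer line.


E = 1 + (16/9)*t^2 + (16/3)*s^2*t + 4*s^4; F = (16/9)*s*t + (8/3)*s^3; G = 1 + (16/9)*s^2
Gamma^k_ij = (1/2) g^{kl} (d_i g_jl + d_j g_il - d_l g_ij), with g^inv = (1/(EG-F^2)) [[G, -F], [-F, E]]
first partials: E_s = (32/3)*s*t + 16*s^3, E_t = (32/9)*t + (16/3)*s^2, F_s = (16/9)*t + 8*s^2, F_t = (16/9)*s, G_s = (32/9)*s, G_t = 0
D = EG - F^2 = 1 + (16/9)*t^2 + (16/9)*s^2 + (16/3)*s^2*t + 4*s^4
expanded: Gamma^s_ss = (G E_s - 2F F_s + F E_t)/(2D), Gamma^s_st = (G E_t - F G_s)/(2D), Gamma^s_tt = (2G F_t - G G_s - F G_t)/(2D), Gamma^t_ss = (2E F_s - E E_t - F E_s)/(2D), Gamma^t_st = (E G_s - F E_t)/(2D), Gamma^t_tt = (E G_t - 2F F_t + F G_s)/(2D); substitute and cancel common factors

Answer: Gamma_sss = (72*s^3 + 48*s*t)/(36*s^4 + 48*s^2*t + 16*s^2 + 16*t^2 + 9), Gamma_sst = (24*s^2 + 16*t)/(36*s^4 + 48*s^2*t + 16*s^2 + 16*t^2 + 9), Gamma_stt = 0, Gamma_tss = 48*s^2/(36*s^4 + 48*s^2*t + 16*s^2 + 16*t^2 + 9), Gamma_tst = 16*s/(36*s^4 + 48*s^2*t + 16*s^2 + 16*t^2 + 9), Gamma_ttt = 0


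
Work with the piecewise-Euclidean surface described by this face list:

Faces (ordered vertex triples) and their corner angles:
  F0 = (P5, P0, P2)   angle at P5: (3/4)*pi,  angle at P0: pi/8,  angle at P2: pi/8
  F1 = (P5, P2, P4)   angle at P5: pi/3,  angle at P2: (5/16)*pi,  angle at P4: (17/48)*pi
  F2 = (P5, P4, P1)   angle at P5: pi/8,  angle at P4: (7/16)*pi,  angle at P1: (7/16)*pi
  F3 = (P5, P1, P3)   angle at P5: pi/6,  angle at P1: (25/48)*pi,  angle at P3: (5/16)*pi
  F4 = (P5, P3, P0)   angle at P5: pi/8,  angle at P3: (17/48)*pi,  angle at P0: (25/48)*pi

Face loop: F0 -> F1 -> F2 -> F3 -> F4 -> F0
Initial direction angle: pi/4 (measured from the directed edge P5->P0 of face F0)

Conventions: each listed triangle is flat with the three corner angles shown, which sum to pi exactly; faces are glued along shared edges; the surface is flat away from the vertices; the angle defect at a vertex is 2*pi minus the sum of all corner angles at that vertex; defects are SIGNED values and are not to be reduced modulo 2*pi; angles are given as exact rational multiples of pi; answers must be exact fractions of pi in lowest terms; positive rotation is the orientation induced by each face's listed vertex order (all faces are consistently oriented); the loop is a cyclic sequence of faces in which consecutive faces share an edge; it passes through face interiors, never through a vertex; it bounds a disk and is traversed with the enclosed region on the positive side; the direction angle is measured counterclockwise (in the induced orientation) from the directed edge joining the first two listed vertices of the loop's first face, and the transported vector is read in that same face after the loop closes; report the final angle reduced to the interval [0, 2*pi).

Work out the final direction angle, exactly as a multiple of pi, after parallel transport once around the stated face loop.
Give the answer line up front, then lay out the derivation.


Answer: final direction angle = (3/4)*pi

enclosed vertex P5: corner angles sum to (3/2)*pi, defect = 2*pi - (3/2)*pi = pi/2
summing the enclosed defects onto the initial angle, mod 2*pi in the induced orientation:
final angle = pi/4 + pi/2 = (3/4)*pi (mod 2*pi)


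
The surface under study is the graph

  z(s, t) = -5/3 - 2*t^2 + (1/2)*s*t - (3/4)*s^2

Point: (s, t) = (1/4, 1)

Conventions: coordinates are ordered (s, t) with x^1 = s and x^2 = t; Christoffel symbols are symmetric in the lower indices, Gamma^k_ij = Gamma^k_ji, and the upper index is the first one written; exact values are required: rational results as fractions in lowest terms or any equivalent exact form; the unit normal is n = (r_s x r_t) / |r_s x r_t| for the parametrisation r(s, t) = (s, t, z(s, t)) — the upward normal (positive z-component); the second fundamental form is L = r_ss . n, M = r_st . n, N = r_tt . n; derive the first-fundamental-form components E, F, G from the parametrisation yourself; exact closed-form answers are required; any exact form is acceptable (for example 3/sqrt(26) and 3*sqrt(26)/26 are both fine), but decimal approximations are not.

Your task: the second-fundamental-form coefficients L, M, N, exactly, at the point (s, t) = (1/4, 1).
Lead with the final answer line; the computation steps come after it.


Answer: L = -2*sqrt(114)/57, M = 2*sqrt(114)/171, N = -16*sqrt(114)/171

z_s = 1/8, z_t = -31/8, z_ss = -3/2, z_st = 1/2, z_tt = -4
E = 65/64, F = -31/64, G = 1025/64; answer radicand W^2 = 513/32
unnormalised second-form numerators: l = -3/2, m = 1/2, n = -4; L = l/sqrt(513/32), and similarly M = m/sqrt(W^2), N = n/sqrt(W^2)


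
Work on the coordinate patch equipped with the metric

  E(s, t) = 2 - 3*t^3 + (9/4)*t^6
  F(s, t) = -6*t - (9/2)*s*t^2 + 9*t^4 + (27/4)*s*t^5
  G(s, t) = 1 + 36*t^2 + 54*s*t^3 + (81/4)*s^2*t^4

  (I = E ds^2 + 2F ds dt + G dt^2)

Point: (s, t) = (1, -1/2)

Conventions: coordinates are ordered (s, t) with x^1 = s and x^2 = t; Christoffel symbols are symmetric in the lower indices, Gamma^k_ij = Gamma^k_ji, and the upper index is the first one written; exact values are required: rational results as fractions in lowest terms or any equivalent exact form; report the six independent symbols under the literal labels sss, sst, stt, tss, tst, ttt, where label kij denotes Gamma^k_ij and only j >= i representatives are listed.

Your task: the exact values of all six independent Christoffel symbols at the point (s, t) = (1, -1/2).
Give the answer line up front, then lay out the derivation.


Answer: Gamma_sss = 0, Gamma_sst = -342/1517, Gamma_stt = -456/1517, Gamma_tss = 0, Gamma_tst = -540/1517, Gamma_ttt = -720/1517

E = 617/256, F = 285/128, G = 289/64 at the point
E_s = 0, E_t = -171/64, F_s = -171/128, F_t = -249/64, G_s = -135/32, G_t = -45/8
EG - F^2 = 1517/256;  g^inv = (256/1517) * [[289/64, -285/128], [-285/128, 617/256]]
first-kind symbols [ij,l] = (1/2)(d_i g_jl + d_j g_il - d_l g_ij): [ss,s] = E_s/2 = 0, [ss,t] = F_s - E_t/2 = 0, [st,s] = E_t/2 = -171/128, [st,t] = G_s/2 = -135/64, [tt,s] = F_t - G_s/2 = -57/32, [tt,t] = G_t/2 = -45/16
Gamma^s_ij = (G*[ij,s] - F*[ij,t])/(EG - F^2), Gamma^t_ij = (E*[ij,t] - F*[ij,s])/(EG - F^2)


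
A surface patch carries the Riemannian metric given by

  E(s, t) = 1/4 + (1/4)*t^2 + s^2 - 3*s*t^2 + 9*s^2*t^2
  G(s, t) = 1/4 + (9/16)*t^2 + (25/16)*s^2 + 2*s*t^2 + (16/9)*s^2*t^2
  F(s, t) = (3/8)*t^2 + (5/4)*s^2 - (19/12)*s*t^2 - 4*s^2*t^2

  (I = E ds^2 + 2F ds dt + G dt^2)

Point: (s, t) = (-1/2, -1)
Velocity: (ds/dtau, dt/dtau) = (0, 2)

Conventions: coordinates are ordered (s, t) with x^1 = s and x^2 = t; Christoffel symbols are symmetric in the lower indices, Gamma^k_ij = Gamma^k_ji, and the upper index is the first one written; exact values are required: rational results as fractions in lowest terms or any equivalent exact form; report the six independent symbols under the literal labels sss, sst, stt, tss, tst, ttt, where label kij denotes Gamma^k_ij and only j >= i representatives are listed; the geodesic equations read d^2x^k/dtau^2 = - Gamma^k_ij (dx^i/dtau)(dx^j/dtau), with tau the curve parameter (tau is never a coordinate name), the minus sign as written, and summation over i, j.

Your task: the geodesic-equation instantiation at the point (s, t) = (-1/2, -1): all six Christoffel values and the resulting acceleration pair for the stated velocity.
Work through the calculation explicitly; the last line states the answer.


E = 9/2, F = 23/48, G = 373/576 at the point
E_s = -13, E_t = -8, F_s = 7/6, F_t = -1/3, G_s = -193/144, G_t = -1/72
EG - F^2 = 6185/2304;  g^inv = (2304/6185) * [[373/576, -23/48], [-23/48, 9/2]]
first-kind symbols [ij,l] = (1/2)(d_i g_jl + d_j g_il - d_l g_ij): [ss,s] = E_s/2 = -13/2, [ss,t] = F_s - E_t/2 = 31/6, [st,s] = E_t/2 = -4, [st,t] = G_s/2 = -193/288, [tt,s] = F_t - G_s/2 = 97/288, [tt,t] = G_t/2 = -1/144
Gamma^s_ij = (G*[ij,s] - F*[ij,t])/(EG - F^2), Gamma^t_ij = (E*[ij,t] - F*[ij,s])/(EG - F^2)
Gamma_sss = -15402/6185, Gamma_sst = -31369/37110, Gamma_stt = 36733/445320, Gamma_tss = 60744/6185, Gamma_tst = -2532/6185, Gamma_ttt = -2663/37110
d^2s/dtau^2 = -(Gamma_sss*(0)^2 + 2*Gamma_sst*(0)*(2) + Gamma_stt*(2)^2) = -36733/111330
d^2t/dtau^2 = -(Gamma_tss*(0)^2 + 2*Gamma_tst*(0)*(2) + Gamma_ttt*(2)^2) = 5326/18555

Answer: Gamma_sss = -15402/6185, Gamma_sst = -31369/37110, Gamma_stt = 36733/445320, Gamma_tss = 60744/6185, Gamma_tst = -2532/6185, Gamma_ttt = -2663/37110; accelerations (d^2s/dtau^2, d^2t/dtau^2) = (-36733/111330, 5326/18555)


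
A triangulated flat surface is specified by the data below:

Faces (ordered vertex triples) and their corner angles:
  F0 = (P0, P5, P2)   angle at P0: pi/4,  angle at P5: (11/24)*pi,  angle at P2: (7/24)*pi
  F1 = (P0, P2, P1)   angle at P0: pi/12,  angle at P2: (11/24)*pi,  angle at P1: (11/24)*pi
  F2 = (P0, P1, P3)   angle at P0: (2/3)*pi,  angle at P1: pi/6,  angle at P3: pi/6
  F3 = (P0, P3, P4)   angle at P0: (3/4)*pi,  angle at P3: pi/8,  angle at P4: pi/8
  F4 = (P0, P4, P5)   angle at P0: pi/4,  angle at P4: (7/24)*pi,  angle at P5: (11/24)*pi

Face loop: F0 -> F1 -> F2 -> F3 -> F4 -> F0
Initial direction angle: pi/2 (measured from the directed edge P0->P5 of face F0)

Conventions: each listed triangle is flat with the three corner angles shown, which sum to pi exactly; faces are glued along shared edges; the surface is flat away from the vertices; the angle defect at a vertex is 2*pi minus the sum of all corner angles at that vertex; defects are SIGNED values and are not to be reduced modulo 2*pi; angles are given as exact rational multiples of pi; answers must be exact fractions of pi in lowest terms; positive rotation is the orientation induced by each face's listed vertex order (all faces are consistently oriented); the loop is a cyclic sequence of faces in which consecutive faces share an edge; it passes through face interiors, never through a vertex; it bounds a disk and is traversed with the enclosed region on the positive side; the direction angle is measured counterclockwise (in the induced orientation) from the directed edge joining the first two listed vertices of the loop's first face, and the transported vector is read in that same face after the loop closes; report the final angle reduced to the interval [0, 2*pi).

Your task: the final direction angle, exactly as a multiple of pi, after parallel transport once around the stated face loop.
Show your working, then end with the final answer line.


enclosed vertex P0: corner angles sum to 2*pi, defect = 2*pi - 2*pi = 0
by Gauss-Bonnet the loop rotates the vector by the enclosed defect sum (positive orientation, mod 2*pi)
final angle = pi/2 + 0 = pi/2 (mod 2*pi)

Answer: final direction angle = pi/2


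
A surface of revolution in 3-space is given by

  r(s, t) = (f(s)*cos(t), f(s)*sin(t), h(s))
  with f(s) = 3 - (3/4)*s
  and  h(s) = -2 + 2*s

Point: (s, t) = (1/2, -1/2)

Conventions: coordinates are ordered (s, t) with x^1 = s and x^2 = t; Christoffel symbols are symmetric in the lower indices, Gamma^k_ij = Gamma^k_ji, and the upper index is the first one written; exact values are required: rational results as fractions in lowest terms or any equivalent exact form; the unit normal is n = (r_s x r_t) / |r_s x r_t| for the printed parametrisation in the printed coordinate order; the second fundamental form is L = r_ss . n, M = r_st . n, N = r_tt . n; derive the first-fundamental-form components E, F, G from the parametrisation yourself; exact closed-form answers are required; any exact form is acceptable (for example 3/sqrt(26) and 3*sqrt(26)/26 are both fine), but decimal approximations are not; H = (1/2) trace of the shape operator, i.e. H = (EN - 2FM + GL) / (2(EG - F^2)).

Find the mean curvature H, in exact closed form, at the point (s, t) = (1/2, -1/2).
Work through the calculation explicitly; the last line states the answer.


f = 21/8, f' = -3/4, f'' = 0, h' = 2, h'' = 0
E = 73/16, F = 0, G = 441/64; answer radicand W^2 = 73/16
unnormalised second-form numerators: l = 0, m = 0, n = 21/4; L = l/sqrt(73/16), and similarly M = m/sqrt(W^2), N = n/sqrt(W^2)
H = (E*n - 2*F*m + G*l) / (2*(EG - F^2)*sqrt(W^2)); E*n - 2*F*m + G*l = 1533/64, EG - F^2 = 32193/1024, so H = (8/21)/sqrt(73/16)

Answer: H = 32*sqrt(73)/1533


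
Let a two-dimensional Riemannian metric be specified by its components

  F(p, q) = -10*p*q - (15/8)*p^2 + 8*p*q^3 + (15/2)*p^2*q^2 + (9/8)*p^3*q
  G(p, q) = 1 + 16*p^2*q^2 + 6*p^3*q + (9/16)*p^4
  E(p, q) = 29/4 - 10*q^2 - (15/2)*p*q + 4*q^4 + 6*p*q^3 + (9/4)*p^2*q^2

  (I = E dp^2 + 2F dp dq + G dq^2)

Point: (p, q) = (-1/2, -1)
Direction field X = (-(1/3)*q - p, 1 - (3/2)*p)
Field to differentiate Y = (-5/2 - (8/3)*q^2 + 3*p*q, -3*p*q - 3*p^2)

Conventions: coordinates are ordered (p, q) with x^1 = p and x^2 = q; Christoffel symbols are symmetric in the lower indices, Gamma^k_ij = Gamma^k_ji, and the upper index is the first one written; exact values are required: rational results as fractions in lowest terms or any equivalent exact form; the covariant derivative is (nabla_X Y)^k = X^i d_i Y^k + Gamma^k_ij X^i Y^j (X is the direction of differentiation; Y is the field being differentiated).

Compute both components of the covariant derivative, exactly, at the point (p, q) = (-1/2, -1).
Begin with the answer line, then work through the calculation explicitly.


Answer: (nabla_X Y)^p = 76943/11976, (nabla_X Y)^q = 107859/3992

E = 17/16, F = 35/64, G = 1481/256 at the point
E_p = -3/4, E_q = -19/8, F_p = -143/32, F_q = -697/64, G_p = -665/32, G_q = -35/4
EG - F^2 = 1497/256;  g^inv = (256/1497) * [[1481/256, -35/64], [-35/64, 17/16]]
first-kind symbols [ij,l] = (1/2)(d_i g_jl + d_j g_il - d_l g_ij): [pp,p] = E_p/2 = -3/8, [pp,q] = F_p - E_q/2 = -105/32, [pq,p] = E_q/2 = -19/16, [pq,q] = G_p/2 = -665/64, [qq,p] = F_q - G_p/2 = -1/2, [qq,q] = G_q/2 = -35/8
Gamma^p_ij = (G*[ij,p] - F*[ij,q])/(EG - F^2), Gamma^q_ij = (E*[ij,q] - F*[ij,p])/(EG - F^2)
Gamma_ppp = -32/499, Gamma_ppq = -304/1497, Gamma_pqq = -128/1497, Gamma_qpp = -280/499, Gamma_qpq = -2660/1497, Gamma_qqq = -1120/1497
X = (5/6, 7/4), Y = (-11/3, -9/4) at the point


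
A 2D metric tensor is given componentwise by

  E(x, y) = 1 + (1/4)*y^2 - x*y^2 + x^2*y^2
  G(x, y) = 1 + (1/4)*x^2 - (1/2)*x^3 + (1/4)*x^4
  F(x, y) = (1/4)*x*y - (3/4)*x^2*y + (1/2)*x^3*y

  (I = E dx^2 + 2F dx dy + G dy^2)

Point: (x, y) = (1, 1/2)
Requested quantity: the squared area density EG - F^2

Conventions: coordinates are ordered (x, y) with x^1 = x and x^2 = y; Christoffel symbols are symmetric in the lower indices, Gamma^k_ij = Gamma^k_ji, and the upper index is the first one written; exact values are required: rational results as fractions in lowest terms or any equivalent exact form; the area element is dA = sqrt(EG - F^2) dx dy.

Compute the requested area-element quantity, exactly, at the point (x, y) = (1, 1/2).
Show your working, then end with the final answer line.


E = 17/16, F = 0, G = 1; EG - F^2 = 17/16

Answer: EG - F^2 = 17/16


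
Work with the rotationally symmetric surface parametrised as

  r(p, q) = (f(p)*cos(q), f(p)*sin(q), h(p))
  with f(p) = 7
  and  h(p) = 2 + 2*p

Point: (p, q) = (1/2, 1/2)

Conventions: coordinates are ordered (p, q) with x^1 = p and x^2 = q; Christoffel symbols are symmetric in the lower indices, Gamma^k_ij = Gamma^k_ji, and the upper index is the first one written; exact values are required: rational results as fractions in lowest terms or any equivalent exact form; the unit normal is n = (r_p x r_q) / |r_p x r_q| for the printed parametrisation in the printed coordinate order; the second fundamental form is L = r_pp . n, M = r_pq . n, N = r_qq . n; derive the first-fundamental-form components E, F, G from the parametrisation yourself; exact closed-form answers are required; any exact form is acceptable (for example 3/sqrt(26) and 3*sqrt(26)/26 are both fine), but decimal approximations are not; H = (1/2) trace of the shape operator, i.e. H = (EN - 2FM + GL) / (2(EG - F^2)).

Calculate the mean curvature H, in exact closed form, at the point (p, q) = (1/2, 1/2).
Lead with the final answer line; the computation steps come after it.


Answer: H = 1/14

f = 7, f' = 0, f'' = 0, h' = 2, h'' = 0
E = 4, F = 0, G = 49; answer radicand W^2 = 4
unnormalised second-form numerators: l = 0, m = 0, n = 14; L = l/sqrt(4), and similarly M = m/sqrt(W^2), N = n/sqrt(W^2)
H = (E*n - 2*F*m + G*l) / (2*(EG - F^2)*sqrt(W^2)); E*n - 2*F*m + G*l = 56, EG - F^2 = 196, so H = (1/7)/sqrt(4)


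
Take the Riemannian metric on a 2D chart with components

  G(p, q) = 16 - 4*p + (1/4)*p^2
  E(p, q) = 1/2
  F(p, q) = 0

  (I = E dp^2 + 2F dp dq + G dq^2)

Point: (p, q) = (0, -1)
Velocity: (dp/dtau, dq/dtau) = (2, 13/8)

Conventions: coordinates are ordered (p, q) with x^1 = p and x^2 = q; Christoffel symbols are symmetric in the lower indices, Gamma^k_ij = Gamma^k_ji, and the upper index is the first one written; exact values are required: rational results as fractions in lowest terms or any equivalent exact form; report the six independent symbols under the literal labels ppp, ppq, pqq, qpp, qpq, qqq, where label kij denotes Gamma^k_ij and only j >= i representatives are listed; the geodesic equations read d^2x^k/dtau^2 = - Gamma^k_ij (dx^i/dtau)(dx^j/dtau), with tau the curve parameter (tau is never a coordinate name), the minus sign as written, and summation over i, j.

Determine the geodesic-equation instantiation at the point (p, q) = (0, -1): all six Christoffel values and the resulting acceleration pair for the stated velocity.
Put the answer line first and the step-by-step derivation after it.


Answer: Gamma_ppp = 0, Gamma_ppq = 0, Gamma_pqq = 4, Gamma_qpp = 0, Gamma_qpq = -1/8, Gamma_qqq = 0; accelerations (d^2p/dtau^2, d^2q/dtau^2) = (-169/16, 13/16)

E = 1/2, F = 0, G = 16 at the point
E_p = 0, E_q = 0, F_p = 0, F_q = 0, G_p = -4, G_q = 0
EG - F^2 = 8;  g^inv = (1/8) * [[16, 0], [0, 1/2]]
first-kind symbols [ij,l] = (1/2)(d_i g_jl + d_j g_il - d_l g_ij): [pp,p] = E_p/2 = 0, [pp,q] = F_p - E_q/2 = 0, [pq,p] = E_q/2 = 0, [pq,q] = G_p/2 = -2, [qq,p] = F_q - G_p/2 = 2, [qq,q] = G_q/2 = 0
Gamma^p_ij = (G*[ij,p] - F*[ij,q])/(EG - F^2), Gamma^q_ij = (E*[ij,q] - F*[ij,p])/(EG - F^2)
Gamma_ppp = 0, Gamma_ppq = 0, Gamma_pqq = 4, Gamma_qpp = 0, Gamma_qpq = -1/8, Gamma_qqq = 0
d^2p/dtau^2 = -(Gamma_ppp*(2)^2 + 2*Gamma_ppq*(2)*(13/8) + Gamma_pqq*(13/8)^2) = -169/16
d^2q/dtau^2 = -(Gamma_qpp*(2)^2 + 2*Gamma_qpq*(2)*(13/8) + Gamma_qqq*(13/8)^2) = 13/16


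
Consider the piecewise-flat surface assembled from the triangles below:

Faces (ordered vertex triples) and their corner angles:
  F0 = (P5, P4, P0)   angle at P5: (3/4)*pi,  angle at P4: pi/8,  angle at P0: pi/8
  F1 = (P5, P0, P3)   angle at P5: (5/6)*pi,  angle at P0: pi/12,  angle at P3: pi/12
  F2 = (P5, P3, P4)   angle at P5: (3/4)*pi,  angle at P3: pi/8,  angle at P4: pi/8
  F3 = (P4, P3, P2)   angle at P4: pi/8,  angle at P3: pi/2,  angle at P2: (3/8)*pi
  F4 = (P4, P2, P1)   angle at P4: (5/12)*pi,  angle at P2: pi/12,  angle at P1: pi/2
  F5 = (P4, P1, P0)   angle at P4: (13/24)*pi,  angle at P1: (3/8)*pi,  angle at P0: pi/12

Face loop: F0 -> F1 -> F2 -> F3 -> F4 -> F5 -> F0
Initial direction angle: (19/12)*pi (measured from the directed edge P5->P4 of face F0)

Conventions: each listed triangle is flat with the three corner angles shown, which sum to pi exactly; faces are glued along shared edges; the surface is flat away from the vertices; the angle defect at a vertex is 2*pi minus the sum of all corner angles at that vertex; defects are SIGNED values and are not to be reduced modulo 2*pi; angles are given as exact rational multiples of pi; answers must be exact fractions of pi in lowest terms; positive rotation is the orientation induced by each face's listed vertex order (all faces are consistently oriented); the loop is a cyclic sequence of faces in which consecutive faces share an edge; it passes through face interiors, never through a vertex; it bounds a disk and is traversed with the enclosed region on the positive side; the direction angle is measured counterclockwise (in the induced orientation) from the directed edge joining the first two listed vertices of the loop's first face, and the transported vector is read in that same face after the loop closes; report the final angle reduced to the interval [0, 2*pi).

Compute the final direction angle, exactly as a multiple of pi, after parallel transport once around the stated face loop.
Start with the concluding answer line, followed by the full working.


Answer: final direction angle = (23/12)*pi

enclosed vertex P4: corner angles sum to (4/3)*pi, defect = 2*pi - (4/3)*pi = (2/3)*pi
enclosed vertex P5: corner angles sum to (7/3)*pi, defect = 2*pi - (7/3)*pi = -pi/3
summing the enclosed defects onto the initial angle, mod 2*pi in the induced orientation:
final angle = (19/12)*pi + pi/3 = (23/12)*pi (mod 2*pi)
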